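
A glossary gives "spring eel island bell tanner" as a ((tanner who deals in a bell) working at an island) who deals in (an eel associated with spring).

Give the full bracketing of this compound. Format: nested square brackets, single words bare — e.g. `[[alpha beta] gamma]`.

[[spring eel] [island [bell tanner]]]

At the top level: head "tanner" (specifically "island bell tanner"); modifier "spring eel".
"spring eel" → head "eel", modifier "spring".
"island bell tanner" → head "tanner" (specifically "bell tanner"), modifier "island".
"bell tanner" → head "tanner", modifier "bell".
Assembled: [[spring eel] [island [bell tanner]]].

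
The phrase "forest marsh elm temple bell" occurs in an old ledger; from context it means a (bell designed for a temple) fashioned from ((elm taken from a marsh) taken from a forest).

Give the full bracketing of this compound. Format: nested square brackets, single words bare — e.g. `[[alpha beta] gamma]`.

Overall it is a kind of bell (specifically "temple bell"); the modifier is "forest marsh elm".
Within "forest marsh elm", the head is "elm" (specifically "marsh elm") and the modifier is "forest".
Within "marsh elm", the head is "elm" and the modifier is "marsh".
Within "temple bell", the head is "bell" and the modifier is "temple".
Assembled: [[forest [marsh elm]] [temple bell]].

[[forest [marsh elm]] [temple bell]]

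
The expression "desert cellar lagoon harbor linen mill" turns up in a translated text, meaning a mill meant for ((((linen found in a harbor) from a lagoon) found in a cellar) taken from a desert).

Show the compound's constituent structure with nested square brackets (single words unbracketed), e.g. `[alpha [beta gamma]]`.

[[desert [cellar [lagoon [harbor linen]]]] mill]

The outermost head in the paraphrase is "mill", modified by "desert cellar lagoon harbor linen".
Within "desert cellar lagoon harbor linen", the head is "linen" (specifically "cellar lagoon harbor linen") and the modifier is "desert".
Within "cellar lagoon harbor linen", the head is "linen" (specifically "lagoon harbor linen") and the modifier is "cellar".
Within "lagoon harbor linen", the head is "linen" (specifically "harbor linen") and the modifier is "lagoon".
Within "harbor linen", the head is "linen" and the modifier is "harbor".
Putting it together: [[desert [cellar [lagoon [harbor linen]]]] mill].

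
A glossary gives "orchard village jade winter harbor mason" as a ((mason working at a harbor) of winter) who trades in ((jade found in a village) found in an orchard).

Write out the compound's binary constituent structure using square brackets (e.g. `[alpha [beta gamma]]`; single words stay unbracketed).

At the top level: head "mason" (specifically "winter harbor mason"); modifier "orchard village jade".
Inside "orchard village jade": head "jade" (specifically "village jade"), modifier "orchard".
Inside "village jade": head "jade", modifier "village".
Inside "winter harbor mason": head "mason" (specifically "harbor mason"), modifier "winter".
Inside "harbor mason": head "mason", modifier "harbor".
Putting it together: [[orchard [village jade]] [winter [harbor mason]]].

[[orchard [village jade]] [winter [harbor mason]]]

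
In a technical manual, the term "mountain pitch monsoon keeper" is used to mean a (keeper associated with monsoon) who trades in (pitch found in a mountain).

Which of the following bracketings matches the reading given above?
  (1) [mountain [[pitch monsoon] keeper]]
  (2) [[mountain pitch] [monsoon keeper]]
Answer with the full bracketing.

[[mountain pitch] [monsoon keeper]]

The paraphrase's head is the "keeper" part ("monsoon keeper"); its modifier is "mountain pitch".
That top-level split, carried through the inner groups, gives [[mountain pitch] [monsoon keeper]].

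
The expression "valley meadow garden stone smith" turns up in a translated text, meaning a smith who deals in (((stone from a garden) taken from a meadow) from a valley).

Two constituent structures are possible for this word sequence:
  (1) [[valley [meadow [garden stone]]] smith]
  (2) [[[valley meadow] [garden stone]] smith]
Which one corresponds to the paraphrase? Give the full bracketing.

[[valley [meadow [garden stone]]] smith]

The paraphrase's head is the "smith" part ("smith"); its modifier is "valley meadow garden stone".
That top-level split, carried through the inner groups, gives [[valley [meadow [garden stone]]] smith].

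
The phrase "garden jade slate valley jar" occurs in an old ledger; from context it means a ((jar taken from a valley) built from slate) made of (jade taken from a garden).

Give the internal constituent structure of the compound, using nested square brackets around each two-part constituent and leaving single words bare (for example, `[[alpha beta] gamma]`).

The outermost head in the paraphrase is "jar" (specifically "slate valley jar"), modified by "garden jade".
Inside "garden jade": head "jade", modifier "garden".
Inside "slate valley jar": head "jar" (specifically "valley jar"), modifier "slate".
Inside "valley jar": head "jar", modifier "valley".
Putting it together: [[garden jade] [slate [valley jar]]].

[[garden jade] [slate [valley jar]]]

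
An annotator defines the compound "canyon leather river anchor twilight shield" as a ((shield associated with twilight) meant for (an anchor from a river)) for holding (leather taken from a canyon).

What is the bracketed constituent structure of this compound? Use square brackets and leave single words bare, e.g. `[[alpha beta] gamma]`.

Overall it is a kind of shield (specifically "river anchor twilight shield"); the modifier is "canyon leather".
"canyon leather" → head "leather", modifier "canyon".
"river anchor twilight shield" → head "shield" (specifically "twilight shield"), modifier "river anchor".
"river anchor" → head "anchor", modifier "river".
"twilight shield" → head "shield", modifier "twilight".
So the structure is [[canyon leather] [[river anchor] [twilight shield]]].

[[canyon leather] [[river anchor] [twilight shield]]]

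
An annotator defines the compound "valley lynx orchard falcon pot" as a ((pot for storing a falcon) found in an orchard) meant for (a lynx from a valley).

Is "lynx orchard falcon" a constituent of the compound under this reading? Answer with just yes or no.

The top-level split is [valley lynx] [orchard falcon pot]; the full structure is [[valley lynx] [orchard [falcon pot]]].
"lynx orchard falcon" straddles a constituent boundary, so it is not a single unit.

no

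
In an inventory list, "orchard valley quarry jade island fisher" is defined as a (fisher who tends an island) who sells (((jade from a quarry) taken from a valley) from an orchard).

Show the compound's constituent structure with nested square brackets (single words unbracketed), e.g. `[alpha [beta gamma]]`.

[[orchard [valley [quarry jade]]] [island fisher]]

Overall it is a kind of fisher (specifically "island fisher"); the modifier is "orchard valley quarry jade".
Inside "orchard valley quarry jade": head "jade" (specifically "valley quarry jade"), modifier "orchard".
Inside "valley quarry jade": head "jade" (specifically "quarry jade"), modifier "valley".
Inside "quarry jade": head "jade", modifier "quarry".
Inside "island fisher": head "fisher", modifier "island".
Putting it together: [[orchard [valley [quarry jade]]] [island fisher]].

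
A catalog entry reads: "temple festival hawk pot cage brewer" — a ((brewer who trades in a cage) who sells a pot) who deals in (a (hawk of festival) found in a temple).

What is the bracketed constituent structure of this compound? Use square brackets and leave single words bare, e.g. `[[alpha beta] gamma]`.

[[temple [festival hawk]] [pot [cage brewer]]]

Overall it is a kind of brewer (specifically "pot cage brewer"); the modifier is "temple festival hawk".
Within "temple festival hawk", the head is "hawk" (specifically "festival hawk") and the modifier is "temple".
Within "festival hawk", the head is "hawk" and the modifier is "festival".
Within "pot cage brewer", the head is "brewer" (specifically "cage brewer") and the modifier is "pot".
Within "cage brewer", the head is "brewer" and the modifier is "cage".
So the structure is [[temple [festival hawk]] [pot [cage brewer]]].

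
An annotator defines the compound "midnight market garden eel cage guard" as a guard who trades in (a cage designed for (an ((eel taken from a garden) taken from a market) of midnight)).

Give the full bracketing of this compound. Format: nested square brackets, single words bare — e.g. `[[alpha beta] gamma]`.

At the top level: head "guard"; modifier "midnight market garden eel cage".
Inside "midnight market garden eel cage": head "cage", modifier "midnight market garden eel".
Inside "midnight market garden eel": head "eel" (specifically "market garden eel"), modifier "midnight".
Inside "market garden eel": head "eel" (specifically "garden eel"), modifier "market".
Inside "garden eel": head "eel", modifier "garden".
So the structure is [[[midnight [market [garden eel]]] cage] guard].

[[[midnight [market [garden eel]]] cage] guard]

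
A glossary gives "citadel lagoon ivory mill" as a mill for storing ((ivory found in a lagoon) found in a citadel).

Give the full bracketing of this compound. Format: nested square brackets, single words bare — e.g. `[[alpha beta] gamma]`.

Whole compound: head "mill", modifier "citadel lagoon ivory".
Inside "citadel lagoon ivory": head "ivory" (specifically "lagoon ivory"), modifier "citadel".
Inside "lagoon ivory": head "ivory", modifier "lagoon".
So the structure is [[citadel [lagoon ivory]] mill].

[[citadel [lagoon ivory]] mill]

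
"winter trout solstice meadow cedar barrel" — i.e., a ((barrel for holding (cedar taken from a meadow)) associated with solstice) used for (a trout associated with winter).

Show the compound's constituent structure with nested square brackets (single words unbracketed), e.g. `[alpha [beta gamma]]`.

[[winter trout] [solstice [[meadow cedar] barrel]]]

At the top level: head "barrel" (specifically "solstice meadow cedar barrel"); modifier "winter trout".
Within "winter trout", the head is "trout" and the modifier is "winter".
Within "solstice meadow cedar barrel", the head is "barrel" (specifically "meadow cedar barrel") and the modifier is "solstice".
Within "meadow cedar barrel", the head is "barrel" and the modifier is "meadow cedar".
Within "meadow cedar", the head is "cedar" and the modifier is "meadow".
Putting it together: [[winter trout] [solstice [[meadow cedar] barrel]]].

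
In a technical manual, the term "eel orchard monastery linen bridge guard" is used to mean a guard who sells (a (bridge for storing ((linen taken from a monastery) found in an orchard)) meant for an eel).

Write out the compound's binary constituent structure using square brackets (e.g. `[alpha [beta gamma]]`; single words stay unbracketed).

[[eel [[orchard [monastery linen]] bridge]] guard]

Whole compound: head "guard", modifier "eel orchard monastery linen bridge".
"eel orchard monastery linen bridge" → head "bridge" (specifically "orchard monastery linen bridge"), modifier "eel".
"orchard monastery linen bridge" → head "bridge", modifier "orchard monastery linen".
"orchard monastery linen" → head "linen" (specifically "monastery linen"), modifier "orchard".
"monastery linen" → head "linen", modifier "monastery".
Putting it together: [[eel [[orchard [monastery linen]] bridge]] guard].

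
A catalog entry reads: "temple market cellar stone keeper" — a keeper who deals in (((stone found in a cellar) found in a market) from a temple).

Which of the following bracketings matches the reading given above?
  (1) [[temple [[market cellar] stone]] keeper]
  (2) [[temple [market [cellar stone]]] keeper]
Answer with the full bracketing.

[[temple [market [cellar stone]]] keeper]

The paraphrase's head is the "keeper" part ("keeper"); its modifier is "temple market cellar stone".
That top-level split, carried through the inner groups, gives [[temple [market [cellar stone]]] keeper].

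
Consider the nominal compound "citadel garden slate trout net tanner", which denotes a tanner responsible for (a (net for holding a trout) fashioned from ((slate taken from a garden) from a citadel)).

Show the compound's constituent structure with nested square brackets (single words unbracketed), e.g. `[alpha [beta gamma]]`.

At the top level: head "tanner"; modifier "citadel garden slate trout net".
Inside "citadel garden slate trout net": head "net" (specifically "trout net"), modifier "citadel garden slate".
Inside "citadel garden slate": head "slate" (specifically "garden slate"), modifier "citadel".
Inside "garden slate": head "slate", modifier "garden".
Inside "trout net": head "net", modifier "trout".
Assembled: [[[citadel [garden slate]] [trout net]] tanner].

[[[citadel [garden slate]] [trout net]] tanner]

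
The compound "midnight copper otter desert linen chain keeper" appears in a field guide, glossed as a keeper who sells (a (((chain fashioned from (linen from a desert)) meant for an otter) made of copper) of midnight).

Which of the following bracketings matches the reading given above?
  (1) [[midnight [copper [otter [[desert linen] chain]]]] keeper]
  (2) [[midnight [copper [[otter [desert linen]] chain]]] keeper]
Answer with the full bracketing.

[[midnight [copper [otter [[desert linen] chain]]]] keeper]

The paraphrase's head is the "keeper" part ("keeper"); its modifier is "midnight copper otter desert linen chain".
That top-level split, carried through the inner groups, gives [[midnight [copper [otter [[desert linen] chain]]]] keeper].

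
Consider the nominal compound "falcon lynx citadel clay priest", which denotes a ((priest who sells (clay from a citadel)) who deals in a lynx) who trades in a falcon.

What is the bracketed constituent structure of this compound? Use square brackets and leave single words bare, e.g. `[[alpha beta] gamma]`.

[falcon [lynx [[citadel clay] priest]]]

Overall it is a kind of priest (specifically "lynx citadel clay priest"); the modifier is "falcon".
"lynx citadel clay priest" → head "priest" (specifically "citadel clay priest"), modifier "lynx".
"citadel clay priest" → head "priest", modifier "citadel clay".
"citadel clay" → head "clay", modifier "citadel".
Assembled: [falcon [lynx [[citadel clay] priest]]].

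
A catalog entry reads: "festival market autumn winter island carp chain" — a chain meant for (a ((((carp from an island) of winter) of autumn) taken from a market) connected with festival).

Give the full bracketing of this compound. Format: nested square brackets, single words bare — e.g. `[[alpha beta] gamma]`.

At the top level: head "chain"; modifier "festival market autumn winter island carp".
Inside "festival market autumn winter island carp": head "carp" (specifically "market autumn winter island carp"), modifier "festival".
Inside "market autumn winter island carp": head "carp" (specifically "autumn winter island carp"), modifier "market".
Inside "autumn winter island carp": head "carp" (specifically "winter island carp"), modifier "autumn".
Inside "winter island carp": head "carp" (specifically "island carp"), modifier "winter".
Inside "island carp": head "carp", modifier "island".
So the structure is [[festival [market [autumn [winter [island carp]]]]] chain].

[[festival [market [autumn [winter [island carp]]]]] chain]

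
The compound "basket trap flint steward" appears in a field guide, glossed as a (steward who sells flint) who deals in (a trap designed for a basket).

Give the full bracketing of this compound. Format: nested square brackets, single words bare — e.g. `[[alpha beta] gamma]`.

[[basket trap] [flint steward]]

Overall it is a kind of steward (specifically "flint steward"); the modifier is "basket trap".
Within "basket trap", the head is "trap" and the modifier is "basket".
Within "flint steward", the head is "steward" and the modifier is "flint".
So the structure is [[basket trap] [flint steward]].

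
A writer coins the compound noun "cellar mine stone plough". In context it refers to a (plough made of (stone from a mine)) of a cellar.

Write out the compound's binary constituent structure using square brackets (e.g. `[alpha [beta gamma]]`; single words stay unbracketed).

The outermost head in the paraphrase is "plough" (specifically "mine stone plough"), modified by "cellar".
Inside "mine stone plough": head "plough", modifier "mine stone".
Inside "mine stone": head "stone", modifier "mine".
So the structure is [cellar [[mine stone] plough]].

[cellar [[mine stone] plough]]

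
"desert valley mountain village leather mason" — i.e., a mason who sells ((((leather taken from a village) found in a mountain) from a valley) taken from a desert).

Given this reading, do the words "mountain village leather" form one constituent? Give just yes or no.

yes

The paraphrase groups the words so that "mountain village leather" is one unit: it corresponds to a single parenthesized sub-phrase.
The full structure is [[desert [valley [mountain [village leather]]]] mason], in which [mountain village leather] is a constituent.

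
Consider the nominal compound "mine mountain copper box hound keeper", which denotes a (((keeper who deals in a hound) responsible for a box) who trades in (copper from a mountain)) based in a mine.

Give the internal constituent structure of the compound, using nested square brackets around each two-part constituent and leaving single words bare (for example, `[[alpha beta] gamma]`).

The outermost head in the paraphrase is "keeper" (specifically "mountain copper box hound keeper"), modified by "mine".
Within "mountain copper box hound keeper", the head is "keeper" (specifically "box hound keeper") and the modifier is "mountain copper".
Within "mountain copper", the head is "copper" and the modifier is "mountain".
Within "box hound keeper", the head is "keeper" (specifically "hound keeper") and the modifier is "box".
Within "hound keeper", the head is "keeper" and the modifier is "hound".
Assembled: [mine [[mountain copper] [box [hound keeper]]]].

[mine [[mountain copper] [box [hound keeper]]]]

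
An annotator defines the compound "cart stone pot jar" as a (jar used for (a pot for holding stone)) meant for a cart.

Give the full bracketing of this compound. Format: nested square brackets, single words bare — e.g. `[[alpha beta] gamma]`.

[cart [[stone pot] jar]]

Overall it is a kind of jar (specifically "stone pot jar"); the modifier is "cart".
"stone pot jar" → head "jar", modifier "stone pot".
"stone pot" → head "pot", modifier "stone".
Assembled: [cart [[stone pot] jar]].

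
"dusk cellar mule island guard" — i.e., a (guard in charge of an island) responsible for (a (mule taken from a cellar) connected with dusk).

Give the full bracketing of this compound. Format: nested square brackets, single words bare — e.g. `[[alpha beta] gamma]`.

[[dusk [cellar mule]] [island guard]]

Whole compound: head "guard" (specifically "island guard"), modifier "dusk cellar mule".
Inside "dusk cellar mule": head "mule" (specifically "cellar mule"), modifier "dusk".
Inside "cellar mule": head "mule", modifier "cellar".
Inside "island guard": head "guard", modifier "island".
Assembled: [[dusk [cellar mule]] [island guard]].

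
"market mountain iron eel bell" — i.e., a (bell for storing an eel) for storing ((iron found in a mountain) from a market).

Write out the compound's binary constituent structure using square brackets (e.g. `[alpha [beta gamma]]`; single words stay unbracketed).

[[market [mountain iron]] [eel bell]]

The outermost head in the paraphrase is "bell" (specifically "eel bell"), modified by "market mountain iron".
Inside "market mountain iron": head "iron" (specifically "mountain iron"), modifier "market".
Inside "mountain iron": head "iron", modifier "mountain".
Inside "eel bell": head "bell", modifier "eel".
Assembled: [[market [mountain iron]] [eel bell]].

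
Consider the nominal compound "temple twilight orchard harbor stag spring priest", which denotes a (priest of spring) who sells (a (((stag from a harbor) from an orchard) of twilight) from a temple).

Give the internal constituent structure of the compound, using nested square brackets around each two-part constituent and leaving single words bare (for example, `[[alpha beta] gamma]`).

[[temple [twilight [orchard [harbor stag]]]] [spring priest]]

Whole compound: head "priest" (specifically "spring priest"), modifier "temple twilight orchard harbor stag".
Within "temple twilight orchard harbor stag", the head is "stag" (specifically "twilight orchard harbor stag") and the modifier is "temple".
Within "twilight orchard harbor stag", the head is "stag" (specifically "orchard harbor stag") and the modifier is "twilight".
Within "orchard harbor stag", the head is "stag" (specifically "harbor stag") and the modifier is "orchard".
Within "harbor stag", the head is "stag" and the modifier is "harbor".
Within "spring priest", the head is "priest" and the modifier is "spring".
Putting it together: [[temple [twilight [orchard [harbor stag]]]] [spring priest]].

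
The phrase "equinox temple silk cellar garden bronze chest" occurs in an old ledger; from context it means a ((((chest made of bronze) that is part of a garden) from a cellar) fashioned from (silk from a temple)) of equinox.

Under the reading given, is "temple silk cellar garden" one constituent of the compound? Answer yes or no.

The top-level split is [equinox] [temple silk cellar garden bronze chest]; the full structure is [equinox [[temple silk] [cellar [garden [bronze chest]]]]].
"temple silk cellar garden" straddles a constituent boundary, so it is not a single unit.

no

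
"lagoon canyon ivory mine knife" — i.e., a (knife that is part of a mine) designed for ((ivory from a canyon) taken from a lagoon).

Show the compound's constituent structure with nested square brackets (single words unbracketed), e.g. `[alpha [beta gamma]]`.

[[lagoon [canyon ivory]] [mine knife]]

Overall it is a kind of knife (specifically "mine knife"); the modifier is "lagoon canyon ivory".
Inside "lagoon canyon ivory": head "ivory" (specifically "canyon ivory"), modifier "lagoon".
Inside "canyon ivory": head "ivory", modifier "canyon".
Inside "mine knife": head "knife", modifier "mine".
Assembled: [[lagoon [canyon ivory]] [mine knife]].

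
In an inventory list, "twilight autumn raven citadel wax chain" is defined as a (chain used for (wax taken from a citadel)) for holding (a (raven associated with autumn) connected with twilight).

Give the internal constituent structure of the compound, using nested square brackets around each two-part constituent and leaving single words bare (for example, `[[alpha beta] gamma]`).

[[twilight [autumn raven]] [[citadel wax] chain]]

Whole compound: head "chain" (specifically "citadel wax chain"), modifier "twilight autumn raven".
Within "twilight autumn raven", the head is "raven" (specifically "autumn raven") and the modifier is "twilight".
Within "autumn raven", the head is "raven" and the modifier is "autumn".
Within "citadel wax chain", the head is "chain" and the modifier is "citadel wax".
Within "citadel wax", the head is "wax" and the modifier is "citadel".
So the structure is [[twilight [autumn raven]] [[citadel wax] chain]].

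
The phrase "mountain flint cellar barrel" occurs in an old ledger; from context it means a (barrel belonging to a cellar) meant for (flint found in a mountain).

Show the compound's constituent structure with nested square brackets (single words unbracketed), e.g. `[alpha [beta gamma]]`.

Whole compound: head "barrel" (specifically "cellar barrel"), modifier "mountain flint".
Inside "mountain flint": head "flint", modifier "mountain".
Inside "cellar barrel": head "barrel", modifier "cellar".
So the structure is [[mountain flint] [cellar barrel]].

[[mountain flint] [cellar barrel]]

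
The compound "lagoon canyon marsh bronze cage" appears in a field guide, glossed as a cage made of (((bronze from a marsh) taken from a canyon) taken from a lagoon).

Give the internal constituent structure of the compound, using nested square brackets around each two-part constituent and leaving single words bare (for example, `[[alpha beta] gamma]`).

Overall it is a kind of cage; the modifier is "lagoon canyon marsh bronze".
Inside "lagoon canyon marsh bronze": head "bronze" (specifically "canyon marsh bronze"), modifier "lagoon".
Inside "canyon marsh bronze": head "bronze" (specifically "marsh bronze"), modifier "canyon".
Inside "marsh bronze": head "bronze", modifier "marsh".
So the structure is [[lagoon [canyon [marsh bronze]]] cage].

[[lagoon [canyon [marsh bronze]]] cage]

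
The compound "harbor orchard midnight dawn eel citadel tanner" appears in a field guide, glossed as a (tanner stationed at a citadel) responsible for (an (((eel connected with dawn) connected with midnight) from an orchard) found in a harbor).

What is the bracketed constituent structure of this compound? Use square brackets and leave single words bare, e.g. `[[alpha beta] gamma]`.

Whole compound: head "tanner" (specifically "citadel tanner"), modifier "harbor orchard midnight dawn eel".
Within "harbor orchard midnight dawn eel", the head is "eel" (specifically "orchard midnight dawn eel") and the modifier is "harbor".
Within "orchard midnight dawn eel", the head is "eel" (specifically "midnight dawn eel") and the modifier is "orchard".
Within "midnight dawn eel", the head is "eel" (specifically "dawn eel") and the modifier is "midnight".
Within "dawn eel", the head is "eel" and the modifier is "dawn".
Within "citadel tanner", the head is "tanner" and the modifier is "citadel".
Putting it together: [[harbor [orchard [midnight [dawn eel]]]] [citadel tanner]].

[[harbor [orchard [midnight [dawn eel]]]] [citadel tanner]]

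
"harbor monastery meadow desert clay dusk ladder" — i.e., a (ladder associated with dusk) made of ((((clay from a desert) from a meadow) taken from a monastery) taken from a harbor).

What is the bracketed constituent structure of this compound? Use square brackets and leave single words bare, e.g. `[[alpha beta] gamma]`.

[[harbor [monastery [meadow [desert clay]]]] [dusk ladder]]

The outermost head in the paraphrase is "ladder" (specifically "dusk ladder"), modified by "harbor monastery meadow desert clay".
Inside "harbor monastery meadow desert clay": head "clay" (specifically "monastery meadow desert clay"), modifier "harbor".
Inside "monastery meadow desert clay": head "clay" (specifically "meadow desert clay"), modifier "monastery".
Inside "meadow desert clay": head "clay" (specifically "desert clay"), modifier "meadow".
Inside "desert clay": head "clay", modifier "desert".
Inside "dusk ladder": head "ladder", modifier "dusk".
So the structure is [[harbor [monastery [meadow [desert clay]]]] [dusk ladder]].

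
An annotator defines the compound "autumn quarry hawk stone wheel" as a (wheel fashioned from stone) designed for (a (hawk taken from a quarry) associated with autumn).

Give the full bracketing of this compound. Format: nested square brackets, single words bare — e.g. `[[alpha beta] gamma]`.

Whole compound: head "wheel" (specifically "stone wheel"), modifier "autumn quarry hawk".
Within "autumn quarry hawk", the head is "hawk" (specifically "quarry hawk") and the modifier is "autumn".
Within "quarry hawk", the head is "hawk" and the modifier is "quarry".
Within "stone wheel", the head is "wheel" and the modifier is "stone".
Assembled: [[autumn [quarry hawk]] [stone wheel]].

[[autumn [quarry hawk]] [stone wheel]]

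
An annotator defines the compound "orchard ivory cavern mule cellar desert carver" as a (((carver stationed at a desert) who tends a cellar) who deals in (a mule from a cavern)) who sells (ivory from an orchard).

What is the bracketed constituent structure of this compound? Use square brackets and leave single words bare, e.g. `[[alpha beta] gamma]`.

The outermost head in the paraphrase is "carver" (specifically "cavern mule cellar desert carver"), modified by "orchard ivory".
Inside "orchard ivory": head "ivory", modifier "orchard".
Inside "cavern mule cellar desert carver": head "carver" (specifically "cellar desert carver"), modifier "cavern mule".
Inside "cavern mule": head "mule", modifier "cavern".
Inside "cellar desert carver": head "carver" (specifically "desert carver"), modifier "cellar".
Inside "desert carver": head "carver", modifier "desert".
Assembled: [[orchard ivory] [[cavern mule] [cellar [desert carver]]]].

[[orchard ivory] [[cavern mule] [cellar [desert carver]]]]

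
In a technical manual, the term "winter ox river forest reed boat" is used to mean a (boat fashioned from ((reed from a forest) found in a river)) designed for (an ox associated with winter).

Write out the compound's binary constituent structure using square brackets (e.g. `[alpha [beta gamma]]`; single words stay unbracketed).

[[winter ox] [[river [forest reed]] boat]]

Overall it is a kind of boat (specifically "river forest reed boat"); the modifier is "winter ox".
"winter ox" → head "ox", modifier "winter".
"river forest reed boat" → head "boat", modifier "river forest reed".
"river forest reed" → head "reed" (specifically "forest reed"), modifier "river".
"forest reed" → head "reed", modifier "forest".
Assembled: [[winter ox] [[river [forest reed]] boat]].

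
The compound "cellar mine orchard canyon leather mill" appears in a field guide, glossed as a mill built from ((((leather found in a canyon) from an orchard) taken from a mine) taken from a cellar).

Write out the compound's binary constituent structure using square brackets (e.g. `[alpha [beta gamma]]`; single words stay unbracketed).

Whole compound: head "mill", modifier "cellar mine orchard canyon leather".
"cellar mine orchard canyon leather" → head "leather" (specifically "mine orchard canyon leather"), modifier "cellar".
"mine orchard canyon leather" → head "leather" (specifically "orchard canyon leather"), modifier "mine".
"orchard canyon leather" → head "leather" (specifically "canyon leather"), modifier "orchard".
"canyon leather" → head "leather", modifier "canyon".
Assembled: [[cellar [mine [orchard [canyon leather]]]] mill].

[[cellar [mine [orchard [canyon leather]]]] mill]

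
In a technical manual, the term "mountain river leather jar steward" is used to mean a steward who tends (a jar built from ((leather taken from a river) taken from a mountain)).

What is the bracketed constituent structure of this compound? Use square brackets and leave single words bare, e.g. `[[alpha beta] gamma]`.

At the top level: head "steward"; modifier "mountain river leather jar".
"mountain river leather jar" → head "jar", modifier "mountain river leather".
"mountain river leather" → head "leather" (specifically "river leather"), modifier "mountain".
"river leather" → head "leather", modifier "river".
So the structure is [[[mountain [river leather]] jar] steward].

[[[mountain [river leather]] jar] steward]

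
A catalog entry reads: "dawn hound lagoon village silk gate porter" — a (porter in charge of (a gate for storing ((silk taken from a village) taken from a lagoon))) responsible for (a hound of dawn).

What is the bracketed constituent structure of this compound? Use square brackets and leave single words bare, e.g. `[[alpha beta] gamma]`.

[[dawn hound] [[[lagoon [village silk]] gate] porter]]

At the top level: head "porter" (specifically "lagoon village silk gate porter"); modifier "dawn hound".
Inside "dawn hound": head "hound", modifier "dawn".
Inside "lagoon village silk gate porter": head "porter", modifier "lagoon village silk gate".
Inside "lagoon village silk gate": head "gate", modifier "lagoon village silk".
Inside "lagoon village silk": head "silk" (specifically "village silk"), modifier "lagoon".
Inside "village silk": head "silk", modifier "village".
So the structure is [[dawn hound] [[[lagoon [village silk]] gate] porter]].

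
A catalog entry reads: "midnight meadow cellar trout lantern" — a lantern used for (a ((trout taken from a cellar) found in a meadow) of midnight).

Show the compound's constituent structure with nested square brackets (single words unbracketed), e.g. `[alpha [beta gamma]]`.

Overall it is a kind of lantern; the modifier is "midnight meadow cellar trout".
Within "midnight meadow cellar trout", the head is "trout" (specifically "meadow cellar trout") and the modifier is "midnight".
Within "meadow cellar trout", the head is "trout" (specifically "cellar trout") and the modifier is "meadow".
Within "cellar trout", the head is "trout" and the modifier is "cellar".
Assembled: [[midnight [meadow [cellar trout]]] lantern].

[[midnight [meadow [cellar trout]]] lantern]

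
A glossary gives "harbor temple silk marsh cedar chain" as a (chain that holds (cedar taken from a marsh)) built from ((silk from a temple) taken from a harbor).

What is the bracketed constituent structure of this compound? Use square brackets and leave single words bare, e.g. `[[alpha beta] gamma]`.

Whole compound: head "chain" (specifically "marsh cedar chain"), modifier "harbor temple silk".
"harbor temple silk" → head "silk" (specifically "temple silk"), modifier "harbor".
"temple silk" → head "silk", modifier "temple".
"marsh cedar chain" → head "chain", modifier "marsh cedar".
"marsh cedar" → head "cedar", modifier "marsh".
So the structure is [[harbor [temple silk]] [[marsh cedar] chain]].

[[harbor [temple silk]] [[marsh cedar] chain]]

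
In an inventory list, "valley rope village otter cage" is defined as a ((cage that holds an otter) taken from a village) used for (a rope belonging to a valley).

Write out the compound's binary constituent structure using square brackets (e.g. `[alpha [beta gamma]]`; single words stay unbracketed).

Overall it is a kind of cage (specifically "village otter cage"); the modifier is "valley rope".
Inside "valley rope": head "rope", modifier "valley".
Inside "village otter cage": head "cage" (specifically "otter cage"), modifier "village".
Inside "otter cage": head "cage", modifier "otter".
Assembled: [[valley rope] [village [otter cage]]].

[[valley rope] [village [otter cage]]]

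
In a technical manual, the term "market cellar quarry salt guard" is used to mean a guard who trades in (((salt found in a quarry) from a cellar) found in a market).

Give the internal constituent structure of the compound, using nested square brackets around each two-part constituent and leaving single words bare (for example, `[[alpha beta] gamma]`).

[[market [cellar [quarry salt]]] guard]

Whole compound: head "guard", modifier "market cellar quarry salt".
Inside "market cellar quarry salt": head "salt" (specifically "cellar quarry salt"), modifier "market".
Inside "cellar quarry salt": head "salt" (specifically "quarry salt"), modifier "cellar".
Inside "quarry salt": head "salt", modifier "quarry".
So the structure is [[market [cellar [quarry salt]]] guard].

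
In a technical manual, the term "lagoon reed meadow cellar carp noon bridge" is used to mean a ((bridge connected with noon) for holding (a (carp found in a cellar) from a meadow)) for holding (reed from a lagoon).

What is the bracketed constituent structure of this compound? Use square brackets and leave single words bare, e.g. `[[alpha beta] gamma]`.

The outermost head in the paraphrase is "bridge" (specifically "meadow cellar carp noon bridge"), modified by "lagoon reed".
Within "lagoon reed", the head is "reed" and the modifier is "lagoon".
Within "meadow cellar carp noon bridge", the head is "bridge" (specifically "noon bridge") and the modifier is "meadow cellar carp".
Within "meadow cellar carp", the head is "carp" (specifically "cellar carp") and the modifier is "meadow".
Within "cellar carp", the head is "carp" and the modifier is "cellar".
Within "noon bridge", the head is "bridge" and the modifier is "noon".
Putting it together: [[lagoon reed] [[meadow [cellar carp]] [noon bridge]]].

[[lagoon reed] [[meadow [cellar carp]] [noon bridge]]]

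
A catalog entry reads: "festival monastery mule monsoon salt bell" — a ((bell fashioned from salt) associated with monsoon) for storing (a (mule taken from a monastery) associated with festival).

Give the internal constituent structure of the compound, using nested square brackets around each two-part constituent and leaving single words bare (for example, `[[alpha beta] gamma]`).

[[festival [monastery mule]] [monsoon [salt bell]]]

Overall it is a kind of bell (specifically "monsoon salt bell"); the modifier is "festival monastery mule".
"festival monastery mule" → head "mule" (specifically "monastery mule"), modifier "festival".
"monastery mule" → head "mule", modifier "monastery".
"monsoon salt bell" → head "bell" (specifically "salt bell"), modifier "monsoon".
"salt bell" → head "bell", modifier "salt".
Assembled: [[festival [monastery mule]] [monsoon [salt bell]]].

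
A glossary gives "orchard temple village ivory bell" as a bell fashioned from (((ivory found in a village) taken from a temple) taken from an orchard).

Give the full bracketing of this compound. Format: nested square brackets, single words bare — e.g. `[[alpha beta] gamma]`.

Whole compound: head "bell", modifier "orchard temple village ivory".
Within "orchard temple village ivory", the head is "ivory" (specifically "temple village ivory") and the modifier is "orchard".
Within "temple village ivory", the head is "ivory" (specifically "village ivory") and the modifier is "temple".
Within "village ivory", the head is "ivory" and the modifier is "village".
Putting it together: [[orchard [temple [village ivory]]] bell].

[[orchard [temple [village ivory]]] bell]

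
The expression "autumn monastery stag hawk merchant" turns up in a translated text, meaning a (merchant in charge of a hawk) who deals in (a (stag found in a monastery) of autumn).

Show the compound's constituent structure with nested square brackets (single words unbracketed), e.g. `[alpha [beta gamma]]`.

Whole compound: head "merchant" (specifically "hawk merchant"), modifier "autumn monastery stag".
Within "autumn monastery stag", the head is "stag" (specifically "monastery stag") and the modifier is "autumn".
Within "monastery stag", the head is "stag" and the modifier is "monastery".
Within "hawk merchant", the head is "merchant" and the modifier is "hawk".
Assembled: [[autumn [monastery stag]] [hawk merchant]].

[[autumn [monastery stag]] [hawk merchant]]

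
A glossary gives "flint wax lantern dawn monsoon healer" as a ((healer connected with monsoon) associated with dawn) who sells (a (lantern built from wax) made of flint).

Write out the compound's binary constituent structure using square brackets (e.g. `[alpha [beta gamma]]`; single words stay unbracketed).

At the top level: head "healer" (specifically "dawn monsoon healer"); modifier "flint wax lantern".
"flint wax lantern" → head "lantern" (specifically "wax lantern"), modifier "flint".
"wax lantern" → head "lantern", modifier "wax".
"dawn monsoon healer" → head "healer" (specifically "monsoon healer"), modifier "dawn".
"monsoon healer" → head "healer", modifier "monsoon".
Assembled: [[flint [wax lantern]] [dawn [monsoon healer]]].

[[flint [wax lantern]] [dawn [monsoon healer]]]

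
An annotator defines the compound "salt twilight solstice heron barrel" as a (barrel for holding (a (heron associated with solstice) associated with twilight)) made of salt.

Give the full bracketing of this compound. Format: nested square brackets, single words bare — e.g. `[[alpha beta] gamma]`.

[salt [[twilight [solstice heron]] barrel]]

At the top level: head "barrel" (specifically "twilight solstice heron barrel"); modifier "salt".
"twilight solstice heron barrel" → head "barrel", modifier "twilight solstice heron".
"twilight solstice heron" → head "heron" (specifically "solstice heron"), modifier "twilight".
"solstice heron" → head "heron", modifier "solstice".
Assembled: [salt [[twilight [solstice heron]] barrel]].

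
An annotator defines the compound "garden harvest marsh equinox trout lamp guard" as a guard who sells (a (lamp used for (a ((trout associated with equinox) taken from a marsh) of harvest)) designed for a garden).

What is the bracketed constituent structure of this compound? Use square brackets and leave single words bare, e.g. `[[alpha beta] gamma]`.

The outermost head in the paraphrase is "guard", modified by "garden harvest marsh equinox trout lamp".
Inside "garden harvest marsh equinox trout lamp": head "lamp" (specifically "harvest marsh equinox trout lamp"), modifier "garden".
Inside "harvest marsh equinox trout lamp": head "lamp", modifier "harvest marsh equinox trout".
Inside "harvest marsh equinox trout": head "trout" (specifically "marsh equinox trout"), modifier "harvest".
Inside "marsh equinox trout": head "trout" (specifically "equinox trout"), modifier "marsh".
Inside "equinox trout": head "trout", modifier "equinox".
Putting it together: [[garden [[harvest [marsh [equinox trout]]] lamp]] guard].

[[garden [[harvest [marsh [equinox trout]]] lamp]] guard]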